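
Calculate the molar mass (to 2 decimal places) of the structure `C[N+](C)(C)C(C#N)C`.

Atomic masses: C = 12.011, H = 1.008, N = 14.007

113.18

Molecular formula: C6H13N2+.
M = 6×12.011 + 13×1.008 + 2×14.007 = 113.18 g/mol.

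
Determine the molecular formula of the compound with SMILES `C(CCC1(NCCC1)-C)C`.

C9H19N

Heavy atoms from the SMILES: 9 C, 1 N.
Implicit hydrogens by atom environment:
  6 × C: 2 H each → 12
  2 × C: 3 H each → 6
  1 × C: no H
  1 × N: 1 H
  Total hydrogens = 19.
Molecular formula: C9H19N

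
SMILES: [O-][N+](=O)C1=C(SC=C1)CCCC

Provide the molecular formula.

Heavy atoms from the SMILES: 8 C, 1 N, 2 O, 1 S.
Implicit hydrogens by atom environment:
  3 × C: 2 H each → 6
  2 × C (aromatic): 1 H each → 2
  2 × C (aromatic): no H
  1 × C: 3 H
  1 × N (charge +1): no H
  1 × O: no H
  1 × O (charge -1): no H
  1 × S (aromatic): no H
  Total hydrogens = 11.
Molecular formula: C8H11NO2S

C8H11NO2S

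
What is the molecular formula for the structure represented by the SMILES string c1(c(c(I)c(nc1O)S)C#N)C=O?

C7H3IN2O2S

Heavy atoms from the SMILES: 7 C, 1 I, 2 N, 2 O, 1 S.
Implicit hydrogens by atom environment:
  5 × C (aromatic): no H
  1 × C: 1 H
  1 × C: no H
  1 × I: no H
  1 × N (aromatic): no H
  1 × N: no H
  1 × O: 1 H
  1 × O: no H
  1 × S: 1 H
  Total hydrogens = 3.
Molecular formula: C7H3IN2O2S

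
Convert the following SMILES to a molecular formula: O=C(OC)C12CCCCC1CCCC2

Heavy atoms from the SMILES: 12 C, 2 O.
Implicit hydrogens by atom environment:
  8 × C: 2 H each → 16
  2 × C: no H
  2 × O: no H
  1 × C: 3 H
  1 × C: 1 H
  Total hydrogens = 20.
Molecular formula: C12H20O2

C12H20O2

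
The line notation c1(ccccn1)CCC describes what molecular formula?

Heavy atoms from the SMILES: 8 C, 1 N.
Implicit hydrogens by atom environment:
  4 × C (aromatic): 1 H each → 4
  2 × C: 2 H each → 4
  1 × C: 3 H
  1 × C (aromatic): no H
  1 × N (aromatic): no H
  Total hydrogens = 11.
Molecular formula: C8H11N

C8H11N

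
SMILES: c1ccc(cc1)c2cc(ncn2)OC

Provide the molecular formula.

C11H10N2O

Heavy atoms from the SMILES: 11 C, 2 N, 1 O.
Implicit hydrogens by atom environment:
  7 × C (aromatic): 1 H each → 7
  3 × C (aromatic): no H
  2 × N (aromatic): no H
  1 × C: 3 H
  1 × O: no H
  Total hydrogens = 10.
Molecular formula: C11H10N2O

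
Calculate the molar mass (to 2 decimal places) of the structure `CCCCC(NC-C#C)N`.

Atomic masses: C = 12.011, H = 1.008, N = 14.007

140.23

Molecular formula: C8H16N2.
M = 8×12.011 + 16×1.008 + 2×14.007 = 140.23 g/mol.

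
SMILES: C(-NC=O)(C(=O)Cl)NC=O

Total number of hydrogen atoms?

5

Hydrogens are implicit in SMILES; fill each atom to its normal valence:
  3 × C: 1 H each → 3
  3 × O: no H
  2 × N: 1 H each → 2
  1 × C: no H
  1 × Cl: no H
  Total hydrogens = 5.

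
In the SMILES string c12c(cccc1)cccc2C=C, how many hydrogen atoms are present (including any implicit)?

10

Hydrogens are implicit in SMILES; fill each atom to its normal valence:
  7 × C (aromatic): 1 H each → 7
  3 × C (aromatic): no H
  1 × C: 2 H
  1 × C: 1 H
  Total hydrogens = 10.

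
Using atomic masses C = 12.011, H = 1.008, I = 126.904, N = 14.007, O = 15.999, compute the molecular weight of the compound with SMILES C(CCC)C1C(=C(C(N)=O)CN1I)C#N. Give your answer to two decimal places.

319.15

Molecular formula: C10H14IN3O.
M = 10×12.011 + 14×1.008 + 1×126.904 + 3×14.007 + 1×15.999 = 319.15 g/mol.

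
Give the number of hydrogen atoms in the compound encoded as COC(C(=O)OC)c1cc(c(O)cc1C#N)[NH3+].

13

Hydrogens are implicit in SMILES; fill each atom to its normal valence:
  4 × C (aromatic): no H
  3 × O: no H
  2 × C: 3 H each → 6
  2 × C (aromatic): 1 H each → 2
  2 × C: no H
  1 × C: 1 H
  1 × N (charge +1): 3 H
  1 × N: no H
  1 × O: 1 H
  Total hydrogens = 13.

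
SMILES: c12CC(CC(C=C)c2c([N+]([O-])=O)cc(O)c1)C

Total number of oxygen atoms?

The symbol for oxygen appears 3 times in the SMILES.

3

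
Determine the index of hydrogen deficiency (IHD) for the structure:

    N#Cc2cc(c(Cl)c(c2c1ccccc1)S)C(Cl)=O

Molecular formula from the SMILES: C14H7Cl2NOS.
DoU = (2C + 2 + N − H − X)/2 = (2·14 + 2 + 1 − 7 − 2)/2 = 22/2 = 11.
(Structurally: 2 ring(s) + 9 π bond(s) = 11.)

11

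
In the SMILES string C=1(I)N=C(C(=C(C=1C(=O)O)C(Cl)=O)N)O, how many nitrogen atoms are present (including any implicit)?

The symbol for nitrogen appears 2 times in the SMILES.

2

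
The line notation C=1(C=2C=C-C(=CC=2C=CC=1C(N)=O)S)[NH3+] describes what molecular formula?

Heavy atoms from the SMILES: 11 C, 2 N, 1 O, 1 S.
Implicit hydrogens by atom environment:
  5 × C (aromatic): 1 H each → 5
  5 × C (aromatic): no H
  1 × C: no H
  1 × N (charge +1): 3 H
  1 × N: 2 H
  1 × O: no H
  1 × S: 1 H
  Total hydrogens = 11.
Net charge +1.
Molecular formula: C11H11N2OS+

C11H11N2OS+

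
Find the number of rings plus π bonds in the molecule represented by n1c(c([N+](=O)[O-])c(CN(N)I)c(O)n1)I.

Molecular formula from the SMILES: C5H5I2N5O3.
DoU = (2C + 2 + N − H − X)/2 = (2·5 + 2 + 5 − 5 − 2)/2 = 10/2 = 5.
(Structurally: 1 ring(s) + 4 π bond(s) = 5.)

5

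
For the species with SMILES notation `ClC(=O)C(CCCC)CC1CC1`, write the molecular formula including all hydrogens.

C10H17ClO

Heavy atoms from the SMILES: 10 C, 1 Cl, 1 O.
Implicit hydrogens by atom environment:
  6 × C: 2 H each → 12
  2 × C: 1 H each → 2
  1 × C: 3 H
  1 × C: no H
  1 × Cl: no H
  1 × O: no H
  Total hydrogens = 17.
Molecular formula: C10H17ClO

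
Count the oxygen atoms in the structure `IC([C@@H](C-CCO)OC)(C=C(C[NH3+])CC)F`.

2

The symbol for oxygen appears 2 times in the SMILES.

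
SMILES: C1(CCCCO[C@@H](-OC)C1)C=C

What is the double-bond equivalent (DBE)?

Molecular formula from the SMILES: C10H18O2.
DoU = (2C + 2 + N − H − X)/2 = (2·10 + 2 + 0 − 18 − 0)/2 = 4/2 = 2.
(Structurally: 1 ring(s) + 1 π bond(s) = 2.)

2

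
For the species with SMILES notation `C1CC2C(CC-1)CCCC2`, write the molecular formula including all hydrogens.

C10H18

Heavy atoms from the SMILES: 10 C.
Implicit hydrogens by atom environment:
  8 × C: 2 H each → 16
  2 × C: 1 H each → 2
  Total hydrogens = 18.
Molecular formula: C10H18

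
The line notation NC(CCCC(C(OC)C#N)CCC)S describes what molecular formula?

C11H22N2OS

Heavy atoms from the SMILES: 11 C, 2 N, 1 O, 1 S.
Implicit hydrogens by atom environment:
  5 × C: 2 H each → 10
  3 × C: 1 H each → 3
  2 × C: 3 H each → 6
  1 × C: no H
  1 × N: 2 H
  1 × N: no H
  1 × O: no H
  1 × S: 1 H
  Total hydrogens = 22.
Molecular formula: C11H22N2OS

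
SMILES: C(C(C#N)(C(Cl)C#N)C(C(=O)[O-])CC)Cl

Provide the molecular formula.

C9H9Cl2N2O2-

Heavy atoms from the SMILES: 9 C, 2 Cl, 2 N, 2 O.
Implicit hydrogens by atom environment:
  4 × C: no H
  2 × C: 2 H each → 4
  2 × C: 1 H each → 2
  2 × Cl: no H
  2 × N: no H
  1 × C: 3 H
  1 × O: no H
  1 × O (charge -1): no H
  Total hydrogens = 9.
Net charge -1.
Molecular formula: C9H9Cl2N2O2-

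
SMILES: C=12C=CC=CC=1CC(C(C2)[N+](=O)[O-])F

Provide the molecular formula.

Heavy atoms from the SMILES: 10 C, 1 F, 1 N, 2 O.
Implicit hydrogens by atom environment:
  4 × C (aromatic): 1 H each → 4
  2 × C: 2 H each → 4
  2 × C: 1 H each → 2
  2 × C (aromatic): no H
  1 × F: no H
  1 × N (charge +1): no H
  1 × O: no H
  1 × O (charge -1): no H
  Total hydrogens = 10.
Molecular formula: C10H10FNO2

C10H10FNO2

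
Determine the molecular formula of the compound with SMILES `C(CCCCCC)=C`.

C8H16

Heavy atoms from the SMILES: 8 C.
Implicit hydrogens by atom environment:
  6 × C: 2 H each → 12
  1 × C: 3 H
  1 × C: 1 H
  Total hydrogens = 16.
Molecular formula: C8H16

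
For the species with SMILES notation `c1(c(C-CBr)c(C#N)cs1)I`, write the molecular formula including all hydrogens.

Heavy atoms from the SMILES: 1 Br, 7 C, 1 I, 1 N, 1 S.
Implicit hydrogens by atom environment:
  3 × C (aromatic): no H
  2 × C: 2 H each → 4
  1 × Br: no H
  1 × C (aromatic): 1 H
  1 × C: no H
  1 × I: no H
  1 × N: no H
  1 × S (aromatic): no H
  Total hydrogens = 5.
Molecular formula: C7H5BrINS

C7H5BrINS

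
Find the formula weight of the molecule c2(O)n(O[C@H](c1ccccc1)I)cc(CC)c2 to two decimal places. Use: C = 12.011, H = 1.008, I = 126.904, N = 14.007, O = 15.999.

Molecular formula: C13H14INO2.
M = 13×12.011 + 14×1.008 + 1×126.904 + 1×14.007 + 2×15.999 = 343.16 g/mol.

343.16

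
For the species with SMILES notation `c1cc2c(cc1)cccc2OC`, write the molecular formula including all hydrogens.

C11H10O

Heavy atoms from the SMILES: 11 C, 1 O.
Implicit hydrogens by atom environment:
  7 × C (aromatic): 1 H each → 7
  3 × C (aromatic): no H
  1 × C: 3 H
  1 × O: no H
  Total hydrogens = 10.
Molecular formula: C11H10O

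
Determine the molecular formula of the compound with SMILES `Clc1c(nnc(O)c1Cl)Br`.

Heavy atoms from the SMILES: 1 Br, 4 C, 2 Cl, 2 N, 1 O.
Implicit hydrogens by atom environment:
  4 × C (aromatic): no H
  2 × Cl: no H
  2 × N (aromatic): no H
  1 × Br: no H
  1 × O: 1 H
  Total hydrogens = 1.
Molecular formula: C4HBrCl2N2O

C4HBrCl2N2O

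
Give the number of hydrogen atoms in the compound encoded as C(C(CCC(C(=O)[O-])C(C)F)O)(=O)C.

Hydrogens are implicit in SMILES; fill each atom to its normal valence:
  3 × C: 1 H each → 3
  2 × C: 3 H each → 6
  2 × C: 2 H each → 4
  2 × C: no H
  2 × O: no H
  1 × F: no H
  1 × O: 1 H
  1 × O (charge -1): no H
  Total hydrogens = 14.

14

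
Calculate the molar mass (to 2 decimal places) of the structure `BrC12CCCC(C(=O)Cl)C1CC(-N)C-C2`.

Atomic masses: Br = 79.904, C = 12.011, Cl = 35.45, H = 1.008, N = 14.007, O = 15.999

Molecular formula: C11H17BrClNO.
M = 1×79.904 + 11×12.011 + 1×35.45 + 17×1.008 + 1×14.007 + 1×15.999 = 294.62 g/mol.

294.62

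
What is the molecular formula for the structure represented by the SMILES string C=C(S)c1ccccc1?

Heavy atoms from the SMILES: 8 C, 1 S.
Implicit hydrogens by atom environment:
  5 × C (aromatic): 1 H each → 5
  1 × C: 2 H
  1 × C: no H
  1 × C (aromatic): no H
  1 × S: 1 H
  Total hydrogens = 8.
Molecular formula: C8H8S

C8H8S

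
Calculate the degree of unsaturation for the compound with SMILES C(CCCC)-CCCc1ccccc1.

Molecular formula from the SMILES: C14H22.
DoU = (2C + 2 + N − H − X)/2 = (2·14 + 2 + 0 − 22 − 0)/2 = 8/2 = 4.
(Structurally: 1 ring(s) + 3 π bond(s) = 4.)

4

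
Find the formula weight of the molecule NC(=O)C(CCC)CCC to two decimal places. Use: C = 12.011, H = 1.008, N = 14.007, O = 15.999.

143.23

Molecular formula: C8H17NO.
M = 8×12.011 + 17×1.008 + 1×14.007 + 1×15.999 = 143.23 g/mol.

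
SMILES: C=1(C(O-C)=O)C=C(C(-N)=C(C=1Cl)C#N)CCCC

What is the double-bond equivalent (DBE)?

7

Molecular formula from the SMILES: C13H15ClN2O2.
DoU = (2C + 2 + N − H − X)/2 = (2·13 + 2 + 2 − 15 − 1)/2 = 14/2 = 7.
(Structurally: 1 ring(s) + 6 π bond(s) = 7.)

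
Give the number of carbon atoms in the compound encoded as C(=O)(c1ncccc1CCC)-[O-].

The symbol for carbon appears 9 times in the SMILES. Lowercase c denotes aromatic carbon and counts toward C.

9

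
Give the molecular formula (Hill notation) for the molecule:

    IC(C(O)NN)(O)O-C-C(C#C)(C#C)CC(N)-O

Heavy atoms from the SMILES: 10 C, 1 I, 3 N, 4 O.
Implicit hydrogens by atom environment:
  4 × C: 1 H each → 4
  4 × C: no H
  3 × O: 1 H each → 3
  2 × C: 2 H each → 4
  2 × N: 2 H each → 4
  1 × I: no H
  1 × N: 1 H
  1 × O: no H
  Total hydrogens = 16.
Molecular formula: C10H16IN3O4

C10H16IN3O4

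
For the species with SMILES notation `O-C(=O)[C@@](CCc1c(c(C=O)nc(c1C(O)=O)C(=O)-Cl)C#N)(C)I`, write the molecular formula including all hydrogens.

Heavy atoms from the SMILES: 14 C, 1 Cl, 1 I, 2 N, 6 O.
Implicit hydrogens by atom environment:
  5 × C (aromatic): no H
  5 × C: no H
  4 × O: no H
  2 × C: 2 H each → 4
  2 × O: 1 H each → 2
  1 × C: 3 H
  1 × C: 1 H
  1 × Cl: no H
  1 × I: no H
  1 × N (aromatic): no H
  1 × N: no H
  Total hydrogens = 10.
Molecular formula: C14H10ClIN2O6

C14H10ClIN2O6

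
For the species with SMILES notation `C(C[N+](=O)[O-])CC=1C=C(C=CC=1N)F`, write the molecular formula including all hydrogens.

C9H11FN2O2

Heavy atoms from the SMILES: 9 C, 1 F, 2 N, 2 O.
Implicit hydrogens by atom environment:
  3 × C: 2 H each → 6
  3 × C (aromatic): 1 H each → 3
  3 × C (aromatic): no H
  1 × F: no H
  1 × N: 2 H
  1 × N (charge +1): no H
  1 × O: no H
  1 × O (charge -1): no H
  Total hydrogens = 11.
Molecular formula: C9H11FN2O2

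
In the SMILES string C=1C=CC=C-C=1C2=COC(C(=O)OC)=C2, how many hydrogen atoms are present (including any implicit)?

10

Hydrogens are implicit in SMILES; fill each atom to its normal valence:
  7 × C (aromatic): 1 H each → 7
  3 × C (aromatic): no H
  2 × O: no H
  1 × C: 3 H
  1 × C: no H
  1 × O (aromatic): no H
  Total hydrogens = 10.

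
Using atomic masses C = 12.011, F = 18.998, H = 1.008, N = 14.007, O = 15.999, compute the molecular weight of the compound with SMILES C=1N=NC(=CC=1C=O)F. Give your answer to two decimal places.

126.09

Molecular formula: C5H3FN2O.
M = 5×12.011 + 1×18.998 + 3×1.008 + 2×14.007 + 1×15.999 = 126.09 g/mol.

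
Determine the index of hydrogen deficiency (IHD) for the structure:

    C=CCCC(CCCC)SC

1

Molecular formula from the SMILES: C10H20S.
DoU = (2C + 2 + N − H − X)/2 = (2·10 + 2 + 0 − 20 − 0)/2 = 2/2 = 1.
(Structurally: 0 ring(s) + 1 π bond(s) = 1.)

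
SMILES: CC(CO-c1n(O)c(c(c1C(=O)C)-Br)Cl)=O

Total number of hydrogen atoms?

9

Hydrogens are implicit in SMILES; fill each atom to its normal valence:
  4 × C (aromatic): no H
  3 × O: no H
  2 × C: 3 H each → 6
  2 × C: no H
  1 × Br: no H
  1 × C: 2 H
  1 × Cl: no H
  1 × N (aromatic): no H
  1 × O: 1 H
  Total hydrogens = 9.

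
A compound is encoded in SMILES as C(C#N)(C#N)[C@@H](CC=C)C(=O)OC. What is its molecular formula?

Heavy atoms from the SMILES: 9 C, 2 N, 2 O.
Implicit hydrogens by atom environment:
  3 × C: 1 H each → 3
  3 × C: no H
  2 × C: 2 H each → 4
  2 × N: no H
  2 × O: no H
  1 × C: 3 H
  Total hydrogens = 10.
Molecular formula: C9H10N2O2

C9H10N2O2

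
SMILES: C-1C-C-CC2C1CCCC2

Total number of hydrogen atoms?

18

Hydrogens are implicit in SMILES; fill each atom to its normal valence:
  8 × C: 2 H each → 16
  2 × C: 1 H each → 2
  Total hydrogens = 18.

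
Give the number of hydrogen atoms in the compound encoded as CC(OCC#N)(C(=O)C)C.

11

Hydrogens are implicit in SMILES; fill each atom to its normal valence:
  3 × C: 3 H each → 9
  3 × C: no H
  2 × O: no H
  1 × C: 2 H
  1 × N: no H
  Total hydrogens = 11.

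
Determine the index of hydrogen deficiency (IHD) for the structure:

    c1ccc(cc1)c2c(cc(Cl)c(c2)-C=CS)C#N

Molecular formula from the SMILES: C15H10ClNS.
DoU = (2C + 2 + N − H − X)/2 = (2·15 + 2 + 1 − 10 − 1)/2 = 22/2 = 11.
(Structurally: 2 ring(s) + 9 π bond(s) = 11.)

11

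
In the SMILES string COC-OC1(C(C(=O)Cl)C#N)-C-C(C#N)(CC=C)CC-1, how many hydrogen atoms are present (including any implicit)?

Hydrogens are implicit in SMILES; fill each atom to its normal valence:
  6 × C: 2 H each → 12
  5 × C: no H
  3 × O: no H
  2 × C: 1 H each → 2
  2 × N: no H
  1 × C: 3 H
  1 × Cl: no H
  Total hydrogens = 17.

17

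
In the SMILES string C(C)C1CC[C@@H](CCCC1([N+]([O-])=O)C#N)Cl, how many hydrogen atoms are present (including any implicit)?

Hydrogens are implicit in SMILES; fill each atom to its normal valence:
  6 × C: 2 H each → 12
  2 × C: 1 H each → 2
  2 × C: no H
  1 × C: 3 H
  1 × Cl: no H
  1 × N: no H
  1 × N (charge +1): no H
  1 × O: no H
  1 × O (charge -1): no H
  Total hydrogens = 17.

17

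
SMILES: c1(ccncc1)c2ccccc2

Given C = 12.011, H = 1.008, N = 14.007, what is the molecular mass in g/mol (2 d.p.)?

155.20

Molecular formula: C11H9N.
M = 11×12.011 + 9×1.008 + 1×14.007 = 155.20 g/mol.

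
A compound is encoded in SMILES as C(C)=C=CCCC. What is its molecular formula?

Heavy atoms from the SMILES: 7 C.
Implicit hydrogens by atom environment:
  2 × C: 3 H each → 6
  2 × C: 2 H each → 4
  2 × C: 1 H each → 2
  1 × C: no H
  Total hydrogens = 12.
Molecular formula: C7H12

C7H12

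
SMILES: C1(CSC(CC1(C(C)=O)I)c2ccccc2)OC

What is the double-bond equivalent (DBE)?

Molecular formula from the SMILES: C14H17IO2S.
DoU = (2C + 2 + N − H − X)/2 = (2·14 + 2 + 0 − 17 − 1)/2 = 12/2 = 6.
(Structurally: 2 ring(s) + 4 π bond(s) = 6.)

6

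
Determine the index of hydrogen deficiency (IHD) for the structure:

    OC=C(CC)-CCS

1

Molecular formula from the SMILES: C6H12OS.
DoU = (2C + 2 + N − H − X)/2 = (2·6 + 2 + 0 − 12 − 0)/2 = 2/2 = 1.
(Structurally: 0 ring(s) + 1 π bond(s) = 1.)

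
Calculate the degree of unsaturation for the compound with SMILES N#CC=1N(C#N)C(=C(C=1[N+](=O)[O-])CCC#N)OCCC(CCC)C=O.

11

Molecular formula from the SMILES: C16H17N5O4.
DoU = (2C + 2 + N − H − X)/2 = (2·16 + 2 + 5 − 17 − 0)/2 = 22/2 = 11.
(Structurally: 1 ring(s) + 10 π bond(s) = 11.)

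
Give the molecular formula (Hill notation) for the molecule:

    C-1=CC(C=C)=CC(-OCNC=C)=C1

C11H13NO

Heavy atoms from the SMILES: 11 C, 1 N, 1 O.
Implicit hydrogens by atom environment:
  4 × C (aromatic): 1 H each → 4
  3 × C: 2 H each → 6
  2 × C: 1 H each → 2
  2 × C (aromatic): no H
  1 × N: 1 H
  1 × O: no H
  Total hydrogens = 13.
Molecular formula: C11H13NO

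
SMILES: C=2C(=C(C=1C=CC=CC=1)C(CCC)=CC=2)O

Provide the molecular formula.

C15H16O

Heavy atoms from the SMILES: 15 C, 1 O.
Implicit hydrogens by atom environment:
  8 × C (aromatic): 1 H each → 8
  4 × C (aromatic): no H
  2 × C: 2 H each → 4
  1 × C: 3 H
  1 × O: 1 H
  Total hydrogens = 16.
Molecular formula: C15H16O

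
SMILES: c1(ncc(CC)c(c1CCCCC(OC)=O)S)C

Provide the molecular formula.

C14H21NO2S

Heavy atoms from the SMILES: 14 C, 1 N, 2 O, 1 S.
Implicit hydrogens by atom environment:
  5 × C: 2 H each → 10
  4 × C (aromatic): no H
  3 × C: 3 H each → 9
  2 × O: no H
  1 × C (aromatic): 1 H
  1 × C: no H
  1 × N (aromatic): no H
  1 × S: 1 H
  Total hydrogens = 21.
Molecular formula: C14H21NO2S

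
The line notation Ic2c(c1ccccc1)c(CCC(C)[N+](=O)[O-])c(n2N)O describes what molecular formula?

C14H16IN3O3

Heavy atoms from the SMILES: 14 C, 1 I, 3 N, 3 O.
Implicit hydrogens by atom environment:
  5 × C (aromatic): 1 H each → 5
  5 × C (aromatic): no H
  2 × C: 2 H each → 4
  1 × C: 3 H
  1 × C: 1 H
  1 × I: no H
  1 × N: 2 H
  1 × N (aromatic): no H
  1 × N (charge +1): no H
  1 × O: 1 H
  1 × O: no H
  1 × O (charge -1): no H
  Total hydrogens = 16.
Molecular formula: C14H16IN3O3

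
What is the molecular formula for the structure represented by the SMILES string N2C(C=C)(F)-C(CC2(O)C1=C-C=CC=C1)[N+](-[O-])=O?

Heavy atoms from the SMILES: 12 C, 1 F, 2 N, 3 O.
Implicit hydrogens by atom environment:
  5 × C (aromatic): 1 H each → 5
  2 × C: 2 H each → 4
  2 × C: 1 H each → 2
  2 × C: no H
  1 × C (aromatic): no H
  1 × F: no H
  1 × N: 1 H
  1 × N (charge +1): no H
  1 × O: 1 H
  1 × O: no H
  1 × O (charge -1): no H
  Total hydrogens = 13.
Molecular formula: C12H13FN2O3

C12H13FN2O3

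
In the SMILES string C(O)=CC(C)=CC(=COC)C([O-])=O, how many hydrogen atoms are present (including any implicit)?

11

Hydrogens are implicit in SMILES; fill each atom to its normal valence:
  4 × C: 1 H each → 4
  3 × C: no H
  2 × C: 3 H each → 6
  2 × O: no H
  1 × O: 1 H
  1 × O (charge -1): no H
  Total hydrogens = 11.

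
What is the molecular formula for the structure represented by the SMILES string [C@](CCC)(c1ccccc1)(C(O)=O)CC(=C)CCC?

C17H24O2

Heavy atoms from the SMILES: 17 C, 2 O.
Implicit hydrogens by atom environment:
  6 × C: 2 H each → 12
  5 × C (aromatic): 1 H each → 5
  3 × C: no H
  2 × C: 3 H each → 6
  1 × C (aromatic): no H
  1 × O: 1 H
  1 × O: no H
  Total hydrogens = 24.
Molecular formula: C17H24O2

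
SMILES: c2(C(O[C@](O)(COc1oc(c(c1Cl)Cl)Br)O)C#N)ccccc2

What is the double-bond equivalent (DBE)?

Molecular formula from the SMILES: C14H10BrCl2NO5.
DoU = (2C + 2 + N − H − X)/2 = (2·14 + 2 + 1 − 10 − 3)/2 = 18/2 = 9.
(Structurally: 2 ring(s) + 7 π bond(s) = 9.)

9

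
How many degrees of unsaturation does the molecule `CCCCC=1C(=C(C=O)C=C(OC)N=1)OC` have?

Molecular formula from the SMILES: C12H17NO3.
DoU = (2C + 2 + N − H − X)/2 = (2·12 + 2 + 1 − 17 − 0)/2 = 10/2 = 5.
(Structurally: 1 ring(s) + 4 π bond(s) = 5.)

5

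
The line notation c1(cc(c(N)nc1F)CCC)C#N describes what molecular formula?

C9H10FN3

Heavy atoms from the SMILES: 9 C, 1 F, 3 N.
Implicit hydrogens by atom environment:
  4 × C (aromatic): no H
  2 × C: 2 H each → 4
  1 × C: 3 H
  1 × C (aromatic): 1 H
  1 × C: no H
  1 × F: no H
  1 × N: 2 H
  1 × N (aromatic): no H
  1 × N: no H
  Total hydrogens = 10.
Molecular formula: C9H10FN3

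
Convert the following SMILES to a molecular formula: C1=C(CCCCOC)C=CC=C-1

C11H16O

Heavy atoms from the SMILES: 11 C, 1 O.
Implicit hydrogens by atom environment:
  5 × C (aromatic): 1 H each → 5
  4 × C: 2 H each → 8
  1 × C: 3 H
  1 × C (aromatic): no H
  1 × O: no H
  Total hydrogens = 16.
Molecular formula: C11H16O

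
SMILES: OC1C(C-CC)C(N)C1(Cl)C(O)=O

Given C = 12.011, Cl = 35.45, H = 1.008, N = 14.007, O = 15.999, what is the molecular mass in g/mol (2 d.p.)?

Molecular formula: C8H14ClNO3.
M = 8×12.011 + 1×35.45 + 14×1.008 + 1×14.007 + 3×15.999 = 207.65 g/mol.

207.65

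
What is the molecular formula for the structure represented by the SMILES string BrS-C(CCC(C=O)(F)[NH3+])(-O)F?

C5H9BrF2NO2S+

Heavy atoms from the SMILES: 1 Br, 5 C, 2 F, 1 N, 2 O, 1 S.
Implicit hydrogens by atom environment:
  2 × C: 2 H each → 4
  2 × C: no H
  2 × F: no H
  1 × Br: no H
  1 × C: 1 H
  1 × N (charge +1): 3 H
  1 × O: 1 H
  1 × O: no H
  1 × S: no H
  Total hydrogens = 9.
Net charge +1.
Molecular formula: C5H9BrF2NO2S+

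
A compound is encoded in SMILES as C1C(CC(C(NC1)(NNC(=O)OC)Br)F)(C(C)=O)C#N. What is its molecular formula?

C11H16BrFN4O3

Heavy atoms from the SMILES: 1 Br, 11 C, 1 F, 4 N, 3 O.
Implicit hydrogens by atom environment:
  5 × C: no H
  3 × C: 2 H each → 6
  3 × N: 1 H each → 3
  3 × O: no H
  2 × C: 3 H each → 6
  1 × Br: no H
  1 × C: 1 H
  1 × F: no H
  1 × N: no H
  Total hydrogens = 16.
Molecular formula: C11H16BrFN4O3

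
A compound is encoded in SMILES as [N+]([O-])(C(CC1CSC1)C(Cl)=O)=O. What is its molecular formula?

Heavy atoms from the SMILES: 6 C, 1 Cl, 1 N, 3 O, 1 S.
Implicit hydrogens by atom environment:
  3 × C: 2 H each → 6
  2 × C: 1 H each → 2
  2 × O: no H
  1 × C: no H
  1 × Cl: no H
  1 × N (charge +1): no H
  1 × O (charge -1): no H
  1 × S: no H
  Total hydrogens = 8.
Molecular formula: C6H8ClNO3S

C6H8ClNO3S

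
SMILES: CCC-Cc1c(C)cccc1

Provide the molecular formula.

C11H16

Heavy atoms from the SMILES: 11 C.
Implicit hydrogens by atom environment:
  4 × C (aromatic): 1 H each → 4
  3 × C: 2 H each → 6
  2 × C: 3 H each → 6
  2 × C (aromatic): no H
  Total hydrogens = 16.
Molecular formula: C11H16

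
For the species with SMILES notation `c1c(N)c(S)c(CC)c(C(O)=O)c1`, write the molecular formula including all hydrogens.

C9H11NO2S

Heavy atoms from the SMILES: 9 C, 1 N, 2 O, 1 S.
Implicit hydrogens by atom environment:
  4 × C (aromatic): no H
  2 × C (aromatic): 1 H each → 2
  1 × C: 3 H
  1 × C: 2 H
  1 × C: no H
  1 × N: 2 H
  1 × O: 1 H
  1 × O: no H
  1 × S: 1 H
  Total hydrogens = 11.
Molecular formula: C9H11NO2S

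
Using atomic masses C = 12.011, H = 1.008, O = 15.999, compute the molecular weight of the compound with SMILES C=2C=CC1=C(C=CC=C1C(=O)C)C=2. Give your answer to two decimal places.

Molecular formula: C12H10O.
M = 12×12.011 + 10×1.008 + 1×15.999 = 170.21 g/mol.

170.21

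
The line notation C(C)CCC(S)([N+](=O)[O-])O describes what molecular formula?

C5H11NO3S

Heavy atoms from the SMILES: 5 C, 1 N, 3 O, 1 S.
Implicit hydrogens by atom environment:
  3 × C: 2 H each → 6
  1 × C: 3 H
  1 × C: no H
  1 × N (charge +1): no H
  1 × O: 1 H
  1 × O: no H
  1 × O (charge -1): no H
  1 × S: 1 H
  Total hydrogens = 11.
Molecular formula: C5H11NO3S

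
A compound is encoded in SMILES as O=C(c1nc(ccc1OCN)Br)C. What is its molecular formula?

C8H9BrN2O2

Heavy atoms from the SMILES: 1 Br, 8 C, 2 N, 2 O.
Implicit hydrogens by atom environment:
  3 × C (aromatic): no H
  2 × C (aromatic): 1 H each → 2
  2 × O: no H
  1 × Br: no H
  1 × C: 3 H
  1 × C: 2 H
  1 × C: no H
  1 × N: 2 H
  1 × N (aromatic): no H
  Total hydrogens = 9.
Molecular formula: C8H9BrN2O2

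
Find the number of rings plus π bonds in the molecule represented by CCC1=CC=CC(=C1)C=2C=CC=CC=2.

Molecular formula from the SMILES: C14H14.
DoU = (2C + 2 + N − H − X)/2 = (2·14 + 2 + 0 − 14 − 0)/2 = 16/2 = 8.
(Structurally: 2 ring(s) + 6 π bond(s) = 8.)

8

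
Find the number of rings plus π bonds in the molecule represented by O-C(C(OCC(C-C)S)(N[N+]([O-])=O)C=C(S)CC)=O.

3

Molecular formula from the SMILES: C10H18N2O5S2.
DoU = (2C + 2 + N − H − X)/2 = (2·10 + 2 + 2 − 18 − 0)/2 = 6/2 = 3.
(Structurally: 0 ring(s) + 3 π bond(s) = 3.)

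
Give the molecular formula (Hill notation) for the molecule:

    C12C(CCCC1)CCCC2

Heavy atoms from the SMILES: 10 C.
Implicit hydrogens by atom environment:
  8 × C: 2 H each → 16
  2 × C: 1 H each → 2
  Total hydrogens = 18.
Molecular formula: C10H18

C10H18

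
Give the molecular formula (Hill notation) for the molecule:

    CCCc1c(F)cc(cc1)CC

C11H15F

Heavy atoms from the SMILES: 11 C, 1 F.
Implicit hydrogens by atom environment:
  3 × C: 2 H each → 6
  3 × C (aromatic): 1 H each → 3
  3 × C (aromatic): no H
  2 × C: 3 H each → 6
  1 × F: no H
  Total hydrogens = 15.
Molecular formula: C11H15F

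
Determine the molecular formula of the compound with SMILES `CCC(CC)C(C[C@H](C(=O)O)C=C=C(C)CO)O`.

C14H24O4

Heavy atoms from the SMILES: 14 C, 4 O.
Implicit hydrogens by atom environment:
  4 × C: 2 H each → 8
  4 × C: 1 H each → 4
  3 × C: 3 H each → 9
  3 × C: no H
  3 × O: 1 H each → 3
  1 × O: no H
  Total hydrogens = 24.
Molecular formula: C14H24O4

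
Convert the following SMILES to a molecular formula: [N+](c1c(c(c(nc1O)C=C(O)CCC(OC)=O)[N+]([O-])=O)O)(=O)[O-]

C11H11N3O9

Heavy atoms from the SMILES: 11 C, 3 N, 9 O.
Implicit hydrogens by atom environment:
  5 × C (aromatic): no H
  4 × O: no H
  3 × O: 1 H each → 3
  2 × C: 2 H each → 4
  2 × C: no H
  2 × N (charge +1): no H
  2 × O (charge -1): no H
  1 × C: 3 H
  1 × C: 1 H
  1 × N (aromatic): no H
  Total hydrogens = 11.
Molecular formula: C11H11N3O9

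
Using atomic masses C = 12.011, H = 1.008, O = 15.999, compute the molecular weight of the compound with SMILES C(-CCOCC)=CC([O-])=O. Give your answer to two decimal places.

Molecular formula: C7H11O3-.
M = 7×12.011 + 11×1.008 + 3×15.999 = 143.16 g/mol.

143.16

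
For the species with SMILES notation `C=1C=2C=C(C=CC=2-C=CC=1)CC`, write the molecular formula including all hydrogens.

Heavy atoms from the SMILES: 12 C.
Implicit hydrogens by atom environment:
  7 × C (aromatic): 1 H each → 7
  3 × C (aromatic): no H
  1 × C: 3 H
  1 × C: 2 H
  Total hydrogens = 12.
Molecular formula: C12H12

C12H12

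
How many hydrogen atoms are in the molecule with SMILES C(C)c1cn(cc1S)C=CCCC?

Hydrogens are implicit in SMILES; fill each atom to its normal valence:
  3 × C: 2 H each → 6
  2 × C: 3 H each → 6
  2 × C (aromatic): 1 H each → 2
  2 × C: 1 H each → 2
  2 × C (aromatic): no H
  1 × N (aromatic): no H
  1 × S: 1 H
  Total hydrogens = 17.

17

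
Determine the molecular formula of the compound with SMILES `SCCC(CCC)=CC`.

Heavy atoms from the SMILES: 8 C, 1 S.
Implicit hydrogens by atom environment:
  4 × C: 2 H each → 8
  2 × C: 3 H each → 6
  1 × C: 1 H
  1 × C: no H
  1 × S: 1 H
  Total hydrogens = 16.
Molecular formula: C8H16S

C8H16S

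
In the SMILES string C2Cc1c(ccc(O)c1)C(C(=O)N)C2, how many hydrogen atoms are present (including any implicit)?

13

Hydrogens are implicit in SMILES; fill each atom to its normal valence:
  3 × C: 2 H each → 6
  3 × C (aromatic): 1 H each → 3
  3 × C (aromatic): no H
  1 × C: 1 H
  1 × C: no H
  1 × N: 2 H
  1 × O: 1 H
  1 × O: no H
  Total hydrogens = 13.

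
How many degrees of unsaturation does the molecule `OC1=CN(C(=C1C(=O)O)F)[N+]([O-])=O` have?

5

Molecular formula from the SMILES: C5H3FN2O5.
DoU = (2C + 2 + N − H − X)/2 = (2·5 + 2 + 2 − 3 − 1)/2 = 10/2 = 5.
(Structurally: 1 ring(s) + 4 π bond(s) = 5.)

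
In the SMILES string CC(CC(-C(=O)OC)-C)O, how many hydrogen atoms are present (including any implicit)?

Hydrogens are implicit in SMILES; fill each atom to its normal valence:
  3 × C: 3 H each → 9
  2 × C: 1 H each → 2
  2 × O: no H
  1 × C: 2 H
  1 × C: no H
  1 × O: 1 H
  Total hydrogens = 14.

14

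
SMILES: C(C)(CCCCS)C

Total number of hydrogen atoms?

Hydrogens are implicit in SMILES; fill each atom to its normal valence:
  4 × C: 2 H each → 8
  2 × C: 3 H each → 6
  1 × C: 1 H
  1 × S: 1 H
  Total hydrogens = 16.

16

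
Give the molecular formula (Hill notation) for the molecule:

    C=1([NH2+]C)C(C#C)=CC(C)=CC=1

C10H12N+

Heavy atoms from the SMILES: 10 C, 1 N.
Implicit hydrogens by atom environment:
  3 × C (aromatic): 1 H each → 3
  3 × C (aromatic): no H
  2 × C: 3 H each → 6
  1 × C: 1 H
  1 × C: no H
  1 × N (charge +1): 2 H
  Total hydrogens = 12.
Net charge +1.
Molecular formula: C10H12N+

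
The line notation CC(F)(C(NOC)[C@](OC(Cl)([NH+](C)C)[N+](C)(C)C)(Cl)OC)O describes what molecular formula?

[C12H28Cl2FN3O4]2+

Heavy atoms from the SMILES: 12 C, 2 Cl, 1 F, 3 N, 4 O.
Implicit hydrogens by atom environment:
  8 × C: 3 H each → 24
  3 × C: no H
  3 × O: no H
  2 × Cl: no H
  1 × C: 1 H
  1 × F: no H
  1 × N (charge +1): 1 H
  1 × N: 1 H
  1 × N (charge +1): no H
  1 × O: 1 H
  Total hydrogens = 28.
Net charge +2.
Molecular formula: [C12H28Cl2FN3O4]2+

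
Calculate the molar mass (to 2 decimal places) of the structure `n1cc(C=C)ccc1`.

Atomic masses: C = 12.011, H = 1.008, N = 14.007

Molecular formula: C7H7N.
M = 7×12.011 + 7×1.008 + 1×14.007 = 105.14 g/mol.

105.14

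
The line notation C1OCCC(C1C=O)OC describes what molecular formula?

Heavy atoms from the SMILES: 7 C, 3 O.
Implicit hydrogens by atom environment:
  3 × C: 2 H each → 6
  3 × C: 1 H each → 3
  3 × O: no H
  1 × C: 3 H
  Total hydrogens = 12.
Molecular formula: C7H12O3

C7H12O3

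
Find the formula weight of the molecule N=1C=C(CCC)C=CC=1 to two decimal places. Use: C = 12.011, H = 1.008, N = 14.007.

121.18

Molecular formula: C8H11N.
M = 8×12.011 + 11×1.008 + 1×14.007 = 121.18 g/mol.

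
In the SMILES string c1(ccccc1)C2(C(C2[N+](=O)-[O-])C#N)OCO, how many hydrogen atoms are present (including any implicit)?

10

Hydrogens are implicit in SMILES; fill each atom to its normal valence:
  5 × C (aromatic): 1 H each → 5
  2 × C: 1 H each → 2
  2 × C: no H
  2 × O: no H
  1 × C: 2 H
  1 × C (aromatic): no H
  1 × N: no H
  1 × N (charge +1): no H
  1 × O: 1 H
  1 × O (charge -1): no H
  Total hydrogens = 10.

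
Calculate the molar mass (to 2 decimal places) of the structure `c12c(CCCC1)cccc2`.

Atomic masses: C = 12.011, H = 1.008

Molecular formula: C10H12.
M = 10×12.011 + 12×1.008 = 132.21 g/mol.

132.21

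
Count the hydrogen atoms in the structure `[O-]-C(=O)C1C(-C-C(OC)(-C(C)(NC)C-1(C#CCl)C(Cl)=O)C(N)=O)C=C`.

Hydrogens are implicit in SMILES; fill each atom to its normal valence:
  8 × C: no H
  4 × O: no H
  3 × C: 3 H each → 9
  3 × C: 1 H each → 3
  2 × C: 2 H each → 4
  2 × Cl: no H
  1 × N: 2 H
  1 × N: 1 H
  1 × O (charge -1): no H
  Total hydrogens = 19.

19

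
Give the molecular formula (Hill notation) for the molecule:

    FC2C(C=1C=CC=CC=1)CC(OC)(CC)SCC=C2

Heavy atoms from the SMILES: 16 C, 1 F, 1 O, 1 S.
Implicit hydrogens by atom environment:
  5 × C (aromatic): 1 H each → 5
  4 × C: 1 H each → 4
  3 × C: 2 H each → 6
  2 × C: 3 H each → 6
  1 × C: no H
  1 × C (aromatic): no H
  1 × F: no H
  1 × O: no H
  1 × S: no H
  Total hydrogens = 21.
Molecular formula: C16H21FOS

C16H21FOS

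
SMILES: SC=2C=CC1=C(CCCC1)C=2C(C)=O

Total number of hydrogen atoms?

14

Hydrogens are implicit in SMILES; fill each atom to its normal valence:
  4 × C: 2 H each → 8
  4 × C (aromatic): no H
  2 × C (aromatic): 1 H each → 2
  1 × C: 3 H
  1 × C: no H
  1 × O: no H
  1 × S: 1 H
  Total hydrogens = 14.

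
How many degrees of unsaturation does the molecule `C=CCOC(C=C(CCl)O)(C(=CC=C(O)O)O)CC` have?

4

Molecular formula from the SMILES: C13H19ClO5.
DoU = (2C + 2 + N − H − X)/2 = (2·13 + 2 + 0 − 19 − 1)/2 = 8/2 = 4.
(Structurally: 0 ring(s) + 4 π bond(s) = 4.)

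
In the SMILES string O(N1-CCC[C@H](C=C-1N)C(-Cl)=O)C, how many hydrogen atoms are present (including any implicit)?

13

Hydrogens are implicit in SMILES; fill each atom to its normal valence:
  3 × C: 2 H each → 6
  2 × C: 1 H each → 2
  2 × C: no H
  2 × O: no H
  1 × C: 3 H
  1 × Cl: no H
  1 × N: 2 H
  1 × N: no H
  Total hydrogens = 13.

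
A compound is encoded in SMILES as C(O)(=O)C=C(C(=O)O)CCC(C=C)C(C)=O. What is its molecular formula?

C11H14O5

Heavy atoms from the SMILES: 11 C, 5 O.
Implicit hydrogens by atom environment:
  4 × C: no H
  3 × C: 2 H each → 6
  3 × C: 1 H each → 3
  3 × O: no H
  2 × O: 1 H each → 2
  1 × C: 3 H
  Total hydrogens = 14.
Molecular formula: C11H14O5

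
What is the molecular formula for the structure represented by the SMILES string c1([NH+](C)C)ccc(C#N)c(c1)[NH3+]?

Heavy atoms from the SMILES: 9 C, 3 N.
Implicit hydrogens by atom environment:
  3 × C (aromatic): 1 H each → 3
  3 × C (aromatic): no H
  2 × C: 3 H each → 6
  1 × C: no H
  1 × N (charge +1): 3 H
  1 × N (charge +1): 1 H
  1 × N: no H
  Total hydrogens = 13.
Net charge +2.
Molecular formula: [C9H13N3]2+

[C9H13N3]2+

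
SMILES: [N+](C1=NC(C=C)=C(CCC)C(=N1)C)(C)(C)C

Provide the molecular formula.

C13H22N3+

Heavy atoms from the SMILES: 13 C, 3 N.
Implicit hydrogens by atom environment:
  5 × C: 3 H each → 15
  4 × C (aromatic): no H
  3 × C: 2 H each → 6
  2 × N (aromatic): no H
  1 × C: 1 H
  1 × N (charge +1): no H
  Total hydrogens = 22.
Net charge +1.
Molecular formula: C13H22N3+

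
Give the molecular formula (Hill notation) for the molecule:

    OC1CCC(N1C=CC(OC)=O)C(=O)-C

C10H15NO4

Heavy atoms from the SMILES: 10 C, 1 N, 4 O.
Implicit hydrogens by atom environment:
  4 × C: 1 H each → 4
  3 × O: no H
  2 × C: 3 H each → 6
  2 × C: 2 H each → 4
  2 × C: no H
  1 × N: no H
  1 × O: 1 H
  Total hydrogens = 15.
Molecular formula: C10H15NO4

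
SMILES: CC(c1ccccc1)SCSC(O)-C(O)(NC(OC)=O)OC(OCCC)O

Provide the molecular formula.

Heavy atoms from the SMILES: 17 C, 1 N, 7 O, 2 S.
Implicit hydrogens by atom environment:
  5 × C (aromatic): 1 H each → 5
  4 × O: no H
  3 × C: 3 H each → 9
  3 × C: 2 H each → 6
  3 × C: 1 H each → 3
  3 × O: 1 H each → 3
  2 × C: no H
  2 × S: no H
  1 × C (aromatic): no H
  1 × N: 1 H
  Total hydrogens = 27.
Molecular formula: C17H27NO7S2

C17H27NO7S2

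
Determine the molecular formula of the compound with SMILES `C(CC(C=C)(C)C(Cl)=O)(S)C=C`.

Heavy atoms from the SMILES: 9 C, 1 Cl, 1 O, 1 S.
Implicit hydrogens by atom environment:
  3 × C: 2 H each → 6
  3 × C: 1 H each → 3
  2 × C: no H
  1 × C: 3 H
  1 × Cl: no H
  1 × O: no H
  1 × S: 1 H
  Total hydrogens = 13.
Molecular formula: C9H13ClOS

C9H13ClOS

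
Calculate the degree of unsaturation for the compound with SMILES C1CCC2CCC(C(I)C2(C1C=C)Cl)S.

3

Molecular formula from the SMILES: C12H18ClIS.
DoU = (2C + 2 + N − H − X)/2 = (2·12 + 2 + 0 − 18 − 2)/2 = 6/2 = 3.
(Structurally: 2 ring(s) + 1 π bond(s) = 3.)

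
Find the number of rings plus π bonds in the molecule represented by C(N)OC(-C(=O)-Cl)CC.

Molecular formula from the SMILES: C5H10ClNO2.
DoU = (2C + 2 + N − H − X)/2 = (2·5 + 2 + 1 − 10 − 1)/2 = 2/2 = 1.
(Structurally: 0 ring(s) + 1 π bond(s) = 1.)

1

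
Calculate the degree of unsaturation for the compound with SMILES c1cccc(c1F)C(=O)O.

Molecular formula from the SMILES: C7H5FO2.
DoU = (2C + 2 + N − H − X)/2 = (2·7 + 2 + 0 − 5 − 1)/2 = 10/2 = 5.
(Structurally: 1 ring(s) + 4 π bond(s) = 5.)

5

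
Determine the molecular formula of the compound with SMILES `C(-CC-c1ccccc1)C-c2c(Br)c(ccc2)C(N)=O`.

Heavy atoms from the SMILES: 1 Br, 17 C, 1 N, 1 O.
Implicit hydrogens by atom environment:
  8 × C (aromatic): 1 H each → 8
  4 × C: 2 H each → 8
  4 × C (aromatic): no H
  1 × Br: no H
  1 × C: no H
  1 × N: 2 H
  1 × O: no H
  Total hydrogens = 18.
Molecular formula: C17H18BrNO

C17H18BrNO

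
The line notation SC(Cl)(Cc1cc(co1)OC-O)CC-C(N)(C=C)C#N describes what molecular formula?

C13H17ClN2O3S

Heavy atoms from the SMILES: 13 C, 1 Cl, 2 N, 3 O, 1 S.
Implicit hydrogens by atom environment:
  5 × C: 2 H each → 10
  3 × C: no H
  2 × C (aromatic): 1 H each → 2
  2 × C (aromatic): no H
  1 × C: 1 H
  1 × Cl: no H
  1 × N: 2 H
  1 × N: no H
  1 × O: 1 H
  1 × O (aromatic): no H
  1 × O: no H
  1 × S: 1 H
  Total hydrogens = 17.
Molecular formula: C13H17ClN2O3S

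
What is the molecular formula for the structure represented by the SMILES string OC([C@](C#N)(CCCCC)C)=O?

C9H15NO2

Heavy atoms from the SMILES: 9 C, 1 N, 2 O.
Implicit hydrogens by atom environment:
  4 × C: 2 H each → 8
  3 × C: no H
  2 × C: 3 H each → 6
  1 × N: no H
  1 × O: 1 H
  1 × O: no H
  Total hydrogens = 15.
Molecular formula: C9H15NO2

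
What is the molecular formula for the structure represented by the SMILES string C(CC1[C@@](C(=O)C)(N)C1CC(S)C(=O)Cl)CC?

C12H20ClNO2S

Heavy atoms from the SMILES: 12 C, 1 Cl, 1 N, 2 O, 1 S.
Implicit hydrogens by atom environment:
  4 × C: 2 H each → 8
  3 × C: 1 H each → 3
  3 × C: no H
  2 × C: 3 H each → 6
  2 × O: no H
  1 × Cl: no H
  1 × N: 2 H
  1 × S: 1 H
  Total hydrogens = 20.
Molecular formula: C12H20ClNO2S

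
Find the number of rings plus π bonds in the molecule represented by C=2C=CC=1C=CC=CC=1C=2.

Molecular formula from the SMILES: C10H8.
DoU = (2C + 2 + N − H − X)/2 = (2·10 + 2 + 0 − 8 − 0)/2 = 14/2 = 7.
(Structurally: 2 ring(s) + 5 π bond(s) = 7.)

7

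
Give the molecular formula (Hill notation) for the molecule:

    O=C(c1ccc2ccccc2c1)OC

C12H10O2

Heavy atoms from the SMILES: 12 C, 2 O.
Implicit hydrogens by atom environment:
  7 × C (aromatic): 1 H each → 7
  3 × C (aromatic): no H
  2 × O: no H
  1 × C: 3 H
  1 × C: no H
  Total hydrogens = 10.
Molecular formula: C12H10O2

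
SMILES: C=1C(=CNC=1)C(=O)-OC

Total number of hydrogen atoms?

Hydrogens are implicit in SMILES; fill each atom to its normal valence:
  3 × C (aromatic): 1 H each → 3
  2 × O: no H
  1 × C: 3 H
  1 × C (aromatic): no H
  1 × C: no H
  1 × N (aromatic): 1 H
  Total hydrogens = 7.

7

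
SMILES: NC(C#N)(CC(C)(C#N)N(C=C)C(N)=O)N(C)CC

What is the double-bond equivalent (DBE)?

6

Molecular formula from the SMILES: C12H20N6O.
DoU = (2C + 2 + N − H − X)/2 = (2·12 + 2 + 6 − 20 − 0)/2 = 12/2 = 6.
(Structurally: 0 ring(s) + 6 π bond(s) = 6.)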